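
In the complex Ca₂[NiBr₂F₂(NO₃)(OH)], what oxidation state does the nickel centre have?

+2

2 calcium outside the brackets (+2 each) → the complex ion is 4−.
Ligand charges: 1×NO3 = -1; 2×Br = -2; 1×OH = -1; 2×F = -2; sum -6.
Ni + (-6) = 4− ⇒ Ni is +2.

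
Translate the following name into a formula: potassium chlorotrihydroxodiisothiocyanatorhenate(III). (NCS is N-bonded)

Ligands: 2 isothiocyanato (NCS, -1), 3 hydroxo (OH, -1), 1 chloro (Cl, -1). Ligand charge sum = -6.
Charge balance with potassium (+1) requires 1 complex ion per 3 potassium.

K3[ReCl(NCS)2(OH)3]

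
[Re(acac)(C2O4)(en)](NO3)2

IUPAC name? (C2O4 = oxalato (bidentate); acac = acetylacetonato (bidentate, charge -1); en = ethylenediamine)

(acetylacetonato)(ethylenediamine)oxalatorhenium(V) nitrate

The 2 nitrate counter-ions carry a total charge of -2, so each complex ion is 2+.
Ligand charges: 1×oxalato (-2 each), 1×acetylacetonato (-1 each), 1×ethylenediamine (neutral); total -3. So Re + (-3) = 2+, giving Re = +5.
Ligands are named alphabetically: acetylacetonato before ethylenediamine before oxalato.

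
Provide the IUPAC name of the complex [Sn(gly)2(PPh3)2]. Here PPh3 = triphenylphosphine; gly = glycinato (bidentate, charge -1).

bis(glycinato)bis(triphenylphosphine)tin(II)

There is no counter-ion, so the complex is neutral overall.
Ligand charges: 2×triphenylphosphine (neutral), 2×glycinato (-1 each); total -2. So Sn + (-2) = 0, giving Sn = +2.
Ligands are named alphabetically: glycinato before triphenylphosphine.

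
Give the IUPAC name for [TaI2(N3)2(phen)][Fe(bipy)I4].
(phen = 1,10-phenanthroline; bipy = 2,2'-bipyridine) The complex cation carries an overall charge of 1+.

Both ions are complex: the cation is named first with the plain metal name, the anion second with the -ate form; each ion's ligands are alphabetised independently.
The complex cation is given as 1+; its ligand charges sum to -4, so Ta = +5.
A 1:1 salt means the anion carries the equal and opposite charge, 1−.
Anion: ligand charges sum to -4; for the ion to be 1−, Fe = +3.

diazidodiiodo(1,10-phenanthroline)tantalum(V) (2,2'-bipyridine)tetraiodoferrate(III)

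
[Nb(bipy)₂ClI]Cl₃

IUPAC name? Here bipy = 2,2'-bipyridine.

bis(2,2'-bipyridine)chloroiodoniobium(V) chloride

The 3 chloride counter-ions carry a total charge of -3, so each complex ion is 3+.
Ligand charges: 1×chloro (-1 each), 1×iodo (-1 each), 2×2,2'-bipyridine (neutral); total -2. So Nb + (-2) = 3+, giving Nb = +5.
Ligands are named alphabetically: bipyridine before chloro before iodo.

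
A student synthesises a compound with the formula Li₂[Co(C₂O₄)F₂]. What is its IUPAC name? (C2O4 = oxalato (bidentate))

lithium difluorooxalatocobaltate(II)

The 2 lithium counter-ions carry a total charge of +2, so each complex ion is 2−.
Ligand charges: 1×oxalato (-2 each), 2×fluoro (-1 each); total -4. So Co + (-4) = 2−, giving Co = +2.
The complex ion is anionic, so cobalt takes the -ate form cobaltate(II).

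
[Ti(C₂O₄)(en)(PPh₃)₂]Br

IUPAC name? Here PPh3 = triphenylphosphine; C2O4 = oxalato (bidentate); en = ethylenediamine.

The 1 bromide counter-ion carries a total charge of -1, so each complex ion is 1+.
Ligand charges: 2×triphenylphosphine (neutral), 1×oxalato (-2 each), 1×ethylenediamine (neutral); total -2. So Ti + (-2) = 1+, giving Ti = +3.
Ligands are named alphabetically: ethylenediamine before oxalato before triphenylphosphine.

(ethylenediamine)oxalatobis(triphenylphosphine)titanium(III) bromide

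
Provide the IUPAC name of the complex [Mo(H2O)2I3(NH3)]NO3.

amminediaquatriiodomolybdenum(IV) nitrate

The 1 nitrate counter-ion carries a total charge of -1, so each complex ion is 1+.
Ligand charges: 2×aqua (neutral), 1×ammine (neutral), 3×iodo (-1 each); total -3. So Mo + (-3) = 1+, giving Mo = +4.
Ligands are named alphabetically: ammine before aqua before iodo.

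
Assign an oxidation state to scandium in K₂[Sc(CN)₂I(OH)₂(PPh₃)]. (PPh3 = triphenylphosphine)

+3

2 potassium outside the brackets (+1 each) → the complex ion is 2−.
Ligand charges: 1×PPh3 neutral; 2×OH = -2; 1×I = -1; 2×CN = -2; sum -5.
Sc + (-5) = 2− ⇒ Sc is +3.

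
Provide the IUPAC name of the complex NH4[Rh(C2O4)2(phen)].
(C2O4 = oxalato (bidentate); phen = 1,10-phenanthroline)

ammonium dioxalato(1,10-phenanthroline)rhodate(III)

The 1 ammonium counter-ion carries a total charge of +1, so each complex ion is 1−.
Ligand charges: 2×oxalato (-2 each), 1×1,10-phenanthroline (neutral); total -4. So Rh + (-4) = 1−, giving Rh = +3.
Ligands are named alphabetically: oxalato before phenanthroline.
The complex ion is anionic, so rhodium takes the -ate form rhodate(III).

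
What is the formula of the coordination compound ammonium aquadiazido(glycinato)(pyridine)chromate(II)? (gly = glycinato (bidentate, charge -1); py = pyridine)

NH4[Cr(gly)(H2O)(N3)2(py)]

Ligands: 1 aqua (H2O, neutral), 1 glycinato (gly, -1), 2 azido (N3, -1), 1 pyridine (py, neutral). Ligand charge sum = -3.
Charge balance with ammonium (+1) requires 1 complex ion per 1 ammonium.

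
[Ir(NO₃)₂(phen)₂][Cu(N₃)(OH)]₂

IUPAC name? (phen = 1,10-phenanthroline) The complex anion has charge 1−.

dinitratobis(1,10-phenanthroline)iridium(IV) azidohydroxocuprate(I)

Both ions are complex: the cation is named first with the plain metal name, the anion second with the -ate form; each ion's ligands are alphabetised independently.
The complex anion is given as 1−; its ligand charges sum to -2, so Cu = +1.
With 2 anions per cation, the cation must be 2×1 = 2+.
Cation: ligand charges sum to -2; for the ion to be 2+, Ir = +4.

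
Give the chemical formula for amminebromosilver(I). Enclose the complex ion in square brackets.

Ligands: 1 bromo (Br, -1), 1 ammine (NH3, neutral). Ligand charge sum = -1.
With Ag in oxidation state +1, the complex ion is [Ag...].

[AgBr(NH3)]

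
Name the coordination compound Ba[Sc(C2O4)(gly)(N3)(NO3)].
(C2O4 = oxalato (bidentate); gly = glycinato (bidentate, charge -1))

The 1 barium counter-ion carries a total charge of +2, so each complex ion is 2−.
Ligand charges: 1×nitrato (-1 each), 1×azido (-1 each), 1×oxalato (-2 each), 1×glycinato (-1 each); total -5. So Sc + (-5) = 2−, giving Sc = +3.
The complex ion is anionic, so scandium takes the -ate form scandate(III).

barium azido(glycinato)nitratooxalatoscandate(III)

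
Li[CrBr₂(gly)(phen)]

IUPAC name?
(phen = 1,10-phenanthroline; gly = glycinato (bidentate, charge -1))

The 1 lithium counter-ion carries a total charge of +1, so each complex ion is 1−.
Ligand charges: 2×bromo (-1 each), 1×1,10-phenanthroline (neutral), 1×glycinato (-1 each); total -3. So Cr + (-3) = 1−, giving Cr = +2.
Ligands are named alphabetically: bromo before glycinato before phenanthroline.
The complex ion is anionic, so chromium takes the -ate form chromate(II).

lithium dibromo(glycinato)(1,10-phenanthroline)chromate(II)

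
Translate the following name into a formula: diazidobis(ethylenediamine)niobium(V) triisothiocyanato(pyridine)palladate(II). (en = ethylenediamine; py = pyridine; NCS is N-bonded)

[Nb(en)2(N3)2][Pd(NCS)3(py)]3

Cation [Nb…]: ligand charges -2, Nb(V) ⇒ ion charge 3+.
Anion [Pd…]: ligand charges -3, Pd(II) ⇒ ion charge 1−.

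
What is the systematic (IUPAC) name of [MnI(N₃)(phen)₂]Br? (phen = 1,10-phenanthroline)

azidoiodobis(1,10-phenanthroline)manganese(III) bromide

The 1 bromide counter-ion carries a total charge of -1, so each complex ion is 1+.
Ligand charges: 1×azido (-1 each), 1×iodo (-1 each), 2×1,10-phenanthroline (neutral); total -2. So Mn + (-2) = 1+, giving Mn = +3.
Ligands are named alphabetically: azido before iodo before phenanthroline.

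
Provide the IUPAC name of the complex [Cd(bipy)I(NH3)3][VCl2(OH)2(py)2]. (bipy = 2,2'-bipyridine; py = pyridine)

triammine(2,2'-bipyridine)iodocadmium(II) dichlorodihydroxobis(pyridine)vanadate(III)

Both ions are complex: the cation is named first with the plain metal name, the anion second with the -ate form; each ion's ligands are alphabetised independently.
Cadmium is always +2 in its complexes; the cation's ligand charges sum to -1, so the complex cation is 1+.
A 1:1 salt means the anion carries the equal and opposite charge, 1−.
Anion: ligand charges sum to -4; for the ion to be 1−, V = +3.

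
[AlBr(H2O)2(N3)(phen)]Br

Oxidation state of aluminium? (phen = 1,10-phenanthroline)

1 bromide outside the brackets (-1 each) → the complex ion is 1+.
Ligand charges: 1×Br = -1; 1×N3 = -1; 1×phen neutral; 2×H2O neutral; sum -2.
Al + (-2) = 1+ ⇒ Al is +3.

+3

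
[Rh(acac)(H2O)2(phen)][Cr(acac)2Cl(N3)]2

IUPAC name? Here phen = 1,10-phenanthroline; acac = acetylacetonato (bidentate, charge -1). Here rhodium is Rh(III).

(acetylacetonato)diaqua(1,10-phenanthroline)rhodium(III) bis(acetylacetonato)azidochlorochromate(III)

Rh is given as +3; the cation's ligand charges sum to -1, so the complex cation is 2+.
With 2 anions per cation, each anion must be 2/2 = 1−.
Anion: ligand charges sum to -4; for the ion to be 1−, Cr = +3.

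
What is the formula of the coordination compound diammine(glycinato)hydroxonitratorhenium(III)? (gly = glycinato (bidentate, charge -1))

Ligands: 1 glycinato (gly, -1), 1 hydroxo (OH, -1), 2 ammine (NH3, neutral), 1 nitrato (NO3, -1). Ligand charge sum = -3.
With Re in oxidation state +3, the complex ion is [Re...].

[Re(gly)(NH3)2(NO3)(OH)]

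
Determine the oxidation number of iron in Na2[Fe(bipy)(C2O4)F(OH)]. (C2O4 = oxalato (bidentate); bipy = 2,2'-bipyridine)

2 sodium outside the brackets (+1 each) → the complex ion is 2−.
Ligand charges: 1×F = -1; 1×OH = -1; 1×C2O4 = -2; 1×bipy neutral; sum -4.
Fe + (-4) = 2− ⇒ Fe is +2.

+2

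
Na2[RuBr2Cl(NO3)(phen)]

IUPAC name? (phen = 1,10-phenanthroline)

sodium dibromochloronitrato(1,10-phenanthroline)ruthenate(II)

The 2 sodium counter-ions carry a total charge of +2, so each complex ion is 2−.
Ligand charges: 1×chloro (-1 each), 2×bromo (-1 each), 1×1,10-phenanthroline (neutral), 1×nitrato (-1 each); total -4. So Ru + (-4) = 2−, giving Ru = +2.
Ligands are named alphabetically: bromo before chloro before nitrato before phenanthroline.
The complex ion is anionic, so ruthenium takes the -ate form ruthenate(II).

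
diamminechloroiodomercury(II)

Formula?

[HgClI(NH3)2]

Ligands: 1 iodo (I, -1), 2 ammine (NH3, neutral), 1 chloro (Cl, -1). Ligand charge sum = -2.
With Hg in oxidation state +2, the complex ion is [Hg...].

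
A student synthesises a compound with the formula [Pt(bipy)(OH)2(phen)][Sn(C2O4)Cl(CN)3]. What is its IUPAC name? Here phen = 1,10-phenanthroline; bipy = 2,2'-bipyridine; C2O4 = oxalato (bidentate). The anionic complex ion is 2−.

(2,2'-bipyridine)dihydroxo(1,10-phenanthroline)platinum(IV) chlorotricyanooxalatostannate(IV)

The complex anion is given as 2−; its ligand charges sum to -6, so Sn = +4.
A 1:1 salt means the cation carries the equal and opposite charge, 2+.
Cation: ligand charges sum to -2; for the ion to be 2+, Pt = +4.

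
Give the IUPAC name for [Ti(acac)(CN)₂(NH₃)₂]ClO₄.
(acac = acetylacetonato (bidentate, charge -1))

The 1 perchlorate counter-ion carries a total charge of -1, so each complex ion is 1+.
Ligand charges: 1×acetylacetonato (-1 each), 2×ammine (neutral), 2×cyano (-1 each); total -3. So Ti + (-3) = 1+, giving Ti = +4.
Ligands are named alphabetically: acetylacetonato before ammine before cyano.

(acetylacetonato)diamminedicyanotitanium(IV) perchlorate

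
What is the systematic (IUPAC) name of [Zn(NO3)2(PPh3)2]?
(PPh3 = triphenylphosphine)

dinitratobis(triphenylphosphine)zinc(II)

There is no counter-ion, so the complex is neutral overall.
Ligand charges: 2×triphenylphosphine (neutral), 2×nitrato (-1 each); total -2. So Zn + (-2) = 0, giving Zn = +2.
Ligands are named alphabetically: nitrato before triphenylphosphine.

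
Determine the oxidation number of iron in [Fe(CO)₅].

0

No counter-ion: the bracketed complex is neutral.
Ligand charges: 5×CO neutral; sum 0.
Fe + (0) = 0 ⇒ Fe is 0.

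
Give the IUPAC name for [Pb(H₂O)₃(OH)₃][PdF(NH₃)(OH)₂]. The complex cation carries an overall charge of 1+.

triaquatrihydroxolead(IV) amminefluorodihydroxopalladate(II)

Both ions are complex: the cation is named first with the plain metal name, the anion second with the -ate form; each ion's ligands are alphabetised independently.
The complex cation is given as 1+; its ligand charges sum to -3, so Pb = +4.
A 1:1 salt means the anion carries the equal and opposite charge, 1−.
Anion: ligand charges sum to -3; for the ion to be 1−, Pd = +2.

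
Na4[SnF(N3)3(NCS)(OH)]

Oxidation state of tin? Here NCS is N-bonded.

4 sodium outside the brackets (+1 each) → the complex ion is 4−.
Ligand charges: 3×N3 = -3; 1×NCS = -1; 1×OH = -1; 1×F = -1; sum -6.
Sn + (-6) = 4− ⇒ Sn is +2.

+2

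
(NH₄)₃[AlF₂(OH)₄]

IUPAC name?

The 3 ammonium counter-ions carry a total charge of +3, so each complex ion is 3−.
Ligand charges: 4×hydroxo (-1 each), 2×fluoro (-1 each); total -6. So Al + (-6) = 3−, giving Al = +3.
Ligands are named alphabetically: fluoro before hydroxo.
The complex ion is anionic, so aluminium takes the -ate form aluminate(III).

ammonium difluorotetrahydroxoaluminate(III)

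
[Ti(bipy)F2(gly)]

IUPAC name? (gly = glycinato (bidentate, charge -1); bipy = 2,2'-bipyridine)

(2,2'-bipyridine)difluoro(glycinato)titanium(III)

There is no counter-ion, so the complex is neutral overall.
Ligand charges: 1×glycinato (-1 each), 2×fluoro (-1 each), 1×2,2'-bipyridine (neutral); total -3. So Ti + (-3) = 0, giving Ti = +3.
Ligands are named alphabetically: bipyridine before fluoro before glycinato.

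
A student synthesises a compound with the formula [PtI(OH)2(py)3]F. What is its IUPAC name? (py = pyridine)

The 1 fluoride counter-ion carries a total charge of -1, so each complex ion is 1+.
Ligand charges: 3×pyridine (neutral), 1×iodo (-1 each), 2×hydroxo (-1 each); total -3. So Pt + (-3) = 1+, giving Pt = +4.
Ligands are named alphabetically: hydroxo before iodo before pyridine.

dihydroxoiodotris(pyridine)platinum(IV) fluoride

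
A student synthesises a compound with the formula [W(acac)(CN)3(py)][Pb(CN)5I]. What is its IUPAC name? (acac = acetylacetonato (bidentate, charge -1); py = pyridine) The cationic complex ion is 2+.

The complex cation is given as 2+; its ligand charges sum to -4, so W = +6.
A 1:1 salt means the anion carries the equal and opposite charge, 2−.
Anion: ligand charges sum to -6; for the ion to be 2−, Pb = +4.

(acetylacetonato)tricyano(pyridine)tungsten(VI) pentacyanoiodoplumbate(IV)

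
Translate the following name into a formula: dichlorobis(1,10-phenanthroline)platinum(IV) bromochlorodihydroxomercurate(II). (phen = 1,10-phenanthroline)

Cation [Pt…]: ligand charges -2, Pt(IV) ⇒ ion charge 2+.
Anion [Hg…]: ligand charges -4, Hg(II) ⇒ ion charge 2−.
One 2+ cation balances one 2− anion.

[PtCl2(phen)2][HgBrCl(OH)2]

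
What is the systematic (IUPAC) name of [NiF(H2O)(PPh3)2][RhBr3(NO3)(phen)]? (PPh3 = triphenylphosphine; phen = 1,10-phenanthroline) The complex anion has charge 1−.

Both ions are complex: the cation is named first with the plain metal name, the anion second with the -ate form; each ion's ligands are alphabetised independently.
The complex anion is given as 1−; its ligand charges sum to -4, so Rh = +3.
A 1:1 salt means the cation carries the equal and opposite charge, 1+.
Cation: ligand charges sum to -1; for the ion to be 1+, Ni = +2.

aquafluorobis(triphenylphosphine)nickel(II) tribromonitrato(1,10-phenanthroline)rhodate(III)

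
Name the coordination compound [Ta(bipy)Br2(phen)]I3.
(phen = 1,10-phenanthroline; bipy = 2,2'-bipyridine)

The 3 iodide counter-ions carry a total charge of -3, so each complex ion is 3+.
Ligand charges: 2×bromo (-1 each), 1×1,10-phenanthroline (neutral), 1×2,2'-bipyridine (neutral); total -2. So Ta + (-2) = 3+, giving Ta = +5.
Ligands are named alphabetically: bipyridine before bromo before phenanthroline.

(2,2'-bipyridine)dibromo(1,10-phenanthroline)tantalum(V) iodide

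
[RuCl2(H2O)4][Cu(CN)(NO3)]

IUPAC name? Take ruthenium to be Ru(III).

tetraaquadichlororuthenium(III) cyanonitratocuprate(I)

Ru is given as +3; the cation's ligand charges sum to -2, so the complex cation is 1+.
A 1:1 salt means the anion carries the equal and opposite charge, 1−.
Anion: ligand charges sum to -2; for the ion to be 1−, Cu = +1.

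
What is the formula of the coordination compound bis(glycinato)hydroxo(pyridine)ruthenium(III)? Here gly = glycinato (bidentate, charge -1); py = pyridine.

[Ru(gly)2(OH)(py)]

Ligands: 2 glycinato (gly, -1), 1 pyridine (py, neutral), 1 hydroxo (OH, -1). Ligand charge sum = -3.
With Ru in oxidation state +3, the complex ion is [Ru...].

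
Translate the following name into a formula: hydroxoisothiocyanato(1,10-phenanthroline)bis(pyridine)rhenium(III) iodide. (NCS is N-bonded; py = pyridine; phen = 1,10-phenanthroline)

Ligands: 1 isothiocyanato (NCS, -1), 2 pyridine (py, neutral), 1 1,10-phenanthroline (phen, neutral), 1 hydroxo (OH, -1). Ligand charge sum = -2.
With Re in oxidation state +3, the complex ion is [Re...]^1+.
Charge balance with iodide (-1) requires 1 complex ion per 1 iodide.

[Re(NCS)(OH)(phen)(py)2]I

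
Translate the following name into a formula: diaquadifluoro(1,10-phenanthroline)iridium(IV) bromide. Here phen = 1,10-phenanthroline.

[IrF2(H2O)2(phen)]Br2

Ligands: 1 1,10-phenanthroline (phen, neutral), 2 fluoro (F, -1), 2 aqua (H2O, neutral). Ligand charge sum = -2.
With Ir in oxidation state +4, the complex ion is [Ir...]^2+.
Charge balance with bromide (-1) requires 1 complex ion per 2 bromide.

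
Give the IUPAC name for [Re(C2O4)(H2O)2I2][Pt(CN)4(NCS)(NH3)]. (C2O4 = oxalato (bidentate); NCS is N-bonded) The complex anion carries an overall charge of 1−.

diaquadiiodooxalatorhenium(V) amminetetracyanoisothiocyanatoplatinate(IV)

Both ions are complex: the cation is named first with the plain metal name, the anion second with the -ate form; each ion's ligands are alphabetised independently.
The complex anion is given as 1−; its ligand charges sum to -5, so Pt = +4.
A 1:1 salt means the cation carries the equal and opposite charge, 1+.
Cation: ligand charges sum to -4; for the ion to be 1+, Re = +5.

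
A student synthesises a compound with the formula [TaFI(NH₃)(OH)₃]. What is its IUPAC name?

There is no counter-ion, so the complex is neutral overall.
Ligand charges: 1×ammine (neutral), 1×fluoro (-1 each), 1×iodo (-1 each), 3×hydroxo (-1 each); total -5. So Ta + (-5) = 0, giving Ta = +5.
Ligands are named alphabetically: ammine before fluoro before hydroxo before iodo.

amminefluorotrihydroxoiodotantalum(V)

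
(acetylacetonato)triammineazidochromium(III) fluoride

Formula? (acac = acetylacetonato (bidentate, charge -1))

[Cr(acac)(N3)(NH3)3]F

Ligands: 3 ammine (NH3, neutral), 1 acetylacetonato (acac, -1), 1 azido (N3, -1). Ligand charge sum = -2.
With Cr in oxidation state +3, the complex ion is [Cr...]^1+.
Charge balance with fluoride (-1) requires 1 complex ion per 1 fluoride.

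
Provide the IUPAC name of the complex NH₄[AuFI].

The 1 ammonium counter-ion carries a total charge of +1, so each complex ion is 1−.
Ligand charges: 1×iodo (-1 each), 1×fluoro (-1 each); total -2. So Au + (-2) = 1−, giving Au = +1.
Ligands are named alphabetically: fluoro before iodo.
The complex ion is anionic, so gold takes the -ate form aurate(I).

ammonium fluoroiodoaurate(I)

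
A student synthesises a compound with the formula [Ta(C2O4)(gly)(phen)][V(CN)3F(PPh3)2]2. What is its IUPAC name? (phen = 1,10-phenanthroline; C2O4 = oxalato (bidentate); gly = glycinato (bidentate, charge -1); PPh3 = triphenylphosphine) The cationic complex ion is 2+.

(glycinato)oxalato(1,10-phenanthroline)tantalum(V) tricyanofluorobis(triphenylphosphine)vanadate(III)

The complex cation is given as 2+; its ligand charges sum to -3, so Ta = +5.
With 2 anions per cation, each anion must be 2/2 = 1−.
Anion: ligand charges sum to -4; for the ion to be 1−, V = +3.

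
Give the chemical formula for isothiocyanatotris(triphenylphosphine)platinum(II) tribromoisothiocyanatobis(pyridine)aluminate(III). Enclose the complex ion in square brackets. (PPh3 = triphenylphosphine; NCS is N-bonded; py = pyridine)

Cation [Pt…]: ligand charges -1, Pt(II) ⇒ ion charge 1+.
Anion [Al…]: ligand charges -4, Al(III) ⇒ ion charge 1−.

[Pt(NCS)(PPh3)3][AlBr3(NCS)(py)2]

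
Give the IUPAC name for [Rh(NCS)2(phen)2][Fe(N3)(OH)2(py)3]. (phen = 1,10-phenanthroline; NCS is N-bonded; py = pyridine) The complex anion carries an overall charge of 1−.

Both ions are complex: the cation is named first with the plain metal name, the anion second with the -ate form; each ion's ligands are alphabetised independently.
The complex anion is given as 1−; its ligand charges sum to -3, so Fe = +2.
A 1:1 salt means the cation carries the equal and opposite charge, 1+.
Cation: ligand charges sum to -2; for the ion to be 1+, Rh = +3.

diisothiocyanatobis(1,10-phenanthroline)rhodium(III) azidodihydroxotris(pyridine)ferrate(II)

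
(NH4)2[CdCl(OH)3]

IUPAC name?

ammonium chlorotrihydroxocadmate(II)

The 2 ammonium counter-ions carry a total charge of +2, so each complex ion is 2−.
Ligand charges: 3×hydroxo (-1 each), 1×chloro (-1 each); total -4. So Cd + (-4) = 2−, giving Cd = +2.
The complex ion is anionic, so cadmium takes the -ate form cadmate(II).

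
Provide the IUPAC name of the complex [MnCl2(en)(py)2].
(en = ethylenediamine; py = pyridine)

dichloro(ethylenediamine)bis(pyridine)manganese(II)

There is no counter-ion, so the complex is neutral overall.
Ligand charges: 2×chloro (-1 each), 1×ethylenediamine (neutral), 2×pyridine (neutral); total -2. So Mn + (-2) = 0, giving Mn = +2.
Ligands are named alphabetically: chloro before ethylenediamine before pyridine.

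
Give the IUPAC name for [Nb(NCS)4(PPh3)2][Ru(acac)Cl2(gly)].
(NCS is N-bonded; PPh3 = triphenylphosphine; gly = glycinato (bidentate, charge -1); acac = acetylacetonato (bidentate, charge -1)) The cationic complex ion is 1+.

tetraisothiocyanatobis(triphenylphosphine)niobium(V) (acetylacetonato)dichloro(glycinato)ruthenate(III)

The complex cation is given as 1+; its ligand charges sum to -4, so Nb = +5.
A 1:1 salt means the anion carries the equal and opposite charge, 1−.
Anion: ligand charges sum to -4; for the ion to be 1−, Ru = +3.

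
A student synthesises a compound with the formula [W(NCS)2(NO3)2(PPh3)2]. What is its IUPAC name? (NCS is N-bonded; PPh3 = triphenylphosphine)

diisothiocyanatodinitratobis(triphenylphosphine)tungsten(IV)

There is no counter-ion, so the complex is neutral overall.
Ligand charges: 2×isothiocyanato (-1 each), 2×triphenylphosphine (neutral), 2×nitrato (-1 each); total -4. So W + (-4) = 0, giving W = +4.
Ligands are named alphabetically: isothiocyanato before nitrato before triphenylphosphine.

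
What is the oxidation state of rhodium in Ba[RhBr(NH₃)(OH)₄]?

1 barium outside the brackets (+2 each) → the complex ion is 2−.
Ligand charges: 1×Br = -1; 1×NH3 neutral; 4×OH = -4; sum -5.
Rh + (-5) = 2− ⇒ Rh is +3.

+3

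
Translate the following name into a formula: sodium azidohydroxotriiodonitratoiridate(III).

Ligands: 1 hydroxo (OH, -1), 3 iodo (I, -1), 1 azido (N3, -1), 1 nitrato (NO3, -1). Ligand charge sum = -6.
With Ir in oxidation state +3, the complex ion is [Ir...]^3−.
Charge balance with sodium (+1) requires 1 complex ion per 3 sodium.

Na3[IrI3(N3)(NO3)(OH)]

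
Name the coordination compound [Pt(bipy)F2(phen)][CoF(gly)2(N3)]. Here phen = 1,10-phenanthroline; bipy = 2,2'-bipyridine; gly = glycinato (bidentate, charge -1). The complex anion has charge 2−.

The complex anion is given as 2−; its ligand charges sum to -4, so Co = +2.
A 1:1 salt means the cation carries the equal and opposite charge, 2+.
Cation: ligand charges sum to -2; for the ion to be 2+, Pt = +4.

(2,2'-bipyridine)difluoro(1,10-phenanthroline)platinum(IV) azidofluorobis(glycinato)cobaltate(II)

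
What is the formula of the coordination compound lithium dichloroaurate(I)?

Li[AuCl2]

Ligands: 2 chloro (Cl, -1). Ligand charge sum = -2.
With Au in oxidation state +1, the complex ion is [Au...]^1−.
Charge balance with lithium (+1) requires 1 complex ion per 1 lithium.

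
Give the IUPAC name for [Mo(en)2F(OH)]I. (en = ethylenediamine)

bis(ethylenediamine)fluorohydroxomolybdenum(III) iodide

The 1 iodide counter-ion carries a total charge of -1, so each complex ion is 1+.
Ligand charges: 1×fluoro (-1 each), 2×ethylenediamine (neutral), 1×hydroxo (-1 each); total -2. So Mo + (-2) = 1+, giving Mo = +3.
Ligands are named alphabetically: ethylenediamine before fluoro before hydroxo.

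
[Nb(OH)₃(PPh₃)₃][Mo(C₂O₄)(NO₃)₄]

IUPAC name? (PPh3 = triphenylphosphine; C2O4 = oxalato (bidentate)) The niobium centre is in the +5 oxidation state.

trihydroxotris(triphenylphosphine)niobium(V) tetranitratooxalatomolybdate(IV)

Both ions are complex: the cation is named first with the plain metal name, the anion second with the -ate form; each ion's ligands are alphabetised independently.
Nb is given as +5; the cation's ligand charges sum to -3, so the complex cation is 2+.
A 1:1 salt means the anion carries the equal and opposite charge, 2−.
Anion: ligand charges sum to -6; for the ion to be 2−, Mo = +4.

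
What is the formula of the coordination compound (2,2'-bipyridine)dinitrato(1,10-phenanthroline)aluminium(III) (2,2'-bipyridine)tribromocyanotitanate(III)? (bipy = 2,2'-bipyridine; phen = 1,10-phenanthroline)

Cation [Al…]: ligand charges -2, Al(III) ⇒ ion charge 1+.
Anion [Ti…]: ligand charges -4, Ti(III) ⇒ ion charge 1−.
One 1+ cation balances one 1− anion.

[Al(bipy)(NO3)2(phen)][Ti(bipy)Br3(CN)]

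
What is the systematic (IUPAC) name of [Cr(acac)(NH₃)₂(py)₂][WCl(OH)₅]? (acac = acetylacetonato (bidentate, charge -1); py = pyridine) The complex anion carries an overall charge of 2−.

(acetylacetonato)diamminebis(pyridine)chromium(III) chloropentahydroxotungstate(IV)

Both ions are complex: the cation is named first with the plain metal name, the anion second with the -ate form; each ion's ligands are alphabetised independently.
The complex anion is given as 2−; its ligand charges sum to -6, so W = +4.
A 1:1 salt means the cation carries the equal and opposite charge, 2+.
Cation: ligand charges sum to -1; for the ion to be 2+, Cr = +3.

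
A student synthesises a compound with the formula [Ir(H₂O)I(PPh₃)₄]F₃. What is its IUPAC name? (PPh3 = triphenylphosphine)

aquaiodotetrakis(triphenylphosphine)iridium(IV) fluoride

The 3 fluoride counter-ions carry a total charge of -3, so each complex ion is 3+.
Ligand charges: 4×triphenylphosphine (neutral), 1×aqua (neutral), 1×iodo (-1 each); total -1. So Ir + (-1) = 3+, giving Ir = +4.
Ligands are named alphabetically: aqua before iodo before triphenylphosphine.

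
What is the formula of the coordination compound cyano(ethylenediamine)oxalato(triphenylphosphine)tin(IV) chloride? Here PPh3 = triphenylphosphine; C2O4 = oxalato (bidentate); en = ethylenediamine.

Ligands: 1 triphenylphosphine (PPh3, neutral), 1 cyano (CN, -1), 1 oxalato (C2O4, -2), 1 ethylenediamine (en, neutral). Ligand charge sum = -3.
With Sn in oxidation state +4, the complex ion is [Sn...]^1+.
Charge balance with chloride (-1) requires 1 complex ion per 1 chloride.

[Sn(C2O4)(CN)(en)(PPh3)]Cl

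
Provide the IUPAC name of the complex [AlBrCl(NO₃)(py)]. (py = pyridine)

There is no counter-ion, so the complex is neutral overall.
Ligand charges: 1×bromo (-1 each), 1×nitrato (-1 each), 1×pyridine (neutral), 1×chloro (-1 each); total -3. So Al + (-3) = 0, giving Al = +3.
Ligands are named alphabetically: bromo before chloro before nitrato before pyridine.

bromochloronitrato(pyridine)aluminium(III)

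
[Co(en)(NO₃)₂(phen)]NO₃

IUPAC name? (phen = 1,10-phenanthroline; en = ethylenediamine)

The 1 nitrate counter-ion carries a total charge of -1, so each complex ion is 1+.
Ligand charges: 1×1,10-phenanthroline (neutral), 2×nitrato (-1 each), 1×ethylenediamine (neutral); total -2. So Co + (-2) = 1+, giving Co = +3.
Ligands are named alphabetically: ethylenediamine before nitrato before phenanthroline.

(ethylenediamine)dinitrato(1,10-phenanthroline)cobalt(III) nitrate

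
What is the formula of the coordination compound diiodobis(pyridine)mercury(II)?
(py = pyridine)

Ligands: 2 pyridine (py, neutral), 2 iodo (I, -1). Ligand charge sum = -2.
With Hg in oxidation state +2, the complex ion is [Hg...].

[HgI2(py)2]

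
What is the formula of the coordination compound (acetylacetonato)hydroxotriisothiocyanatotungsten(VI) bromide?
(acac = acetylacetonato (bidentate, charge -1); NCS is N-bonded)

Ligands: 1 hydroxo (OH, -1), 1 acetylacetonato (acac, -1), 3 isothiocyanato (NCS, -1). Ligand charge sum = -5.
Charge balance with bromide (-1) requires 1 complex ion per 1 bromide.

[W(acac)(NCS)3(OH)]Br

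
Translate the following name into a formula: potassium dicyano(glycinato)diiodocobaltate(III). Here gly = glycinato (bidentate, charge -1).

K2[Co(CN)2(gly)I2]

Ligands: 2 cyano (CN, -1), 1 glycinato (gly, -1), 2 iodo (I, -1). Ligand charge sum = -5.
Charge balance with potassium (+1) requires 1 complex ion per 2 potassium.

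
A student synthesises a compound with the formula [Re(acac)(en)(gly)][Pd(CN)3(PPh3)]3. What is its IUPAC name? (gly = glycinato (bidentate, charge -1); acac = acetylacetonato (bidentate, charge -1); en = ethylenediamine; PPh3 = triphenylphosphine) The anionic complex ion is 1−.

(acetylacetonato)(ethylenediamine)(glycinato)rhenium(V) tricyano(triphenylphosphine)palladate(II)

Both ions are complex: the cation is named first with the plain metal name, the anion second with the -ate form; each ion's ligands are alphabetised independently.
The complex anion is given as 1−; its ligand charges sum to -3, so Pd = +2.
With 3 anions per cation, the cation must be 3×1 = 3+.
Cation: ligand charges sum to -2; for the ion to be 3+, Re = +5.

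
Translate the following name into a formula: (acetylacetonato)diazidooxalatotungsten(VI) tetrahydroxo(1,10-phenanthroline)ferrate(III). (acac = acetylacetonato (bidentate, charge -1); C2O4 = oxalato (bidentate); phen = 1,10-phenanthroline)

[W(acac)(C2O4)(N3)2][Fe(OH)4(phen)]

Cation [W…]: ligand charges -5, W(VI) ⇒ ion charge 1+.
Anion [Fe…]: ligand charges -4, Fe(III) ⇒ ion charge 1−.
One 1+ cation balances one 1− anion.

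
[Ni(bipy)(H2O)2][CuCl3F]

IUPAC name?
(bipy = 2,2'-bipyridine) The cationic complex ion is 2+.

diaqua(2,2'-bipyridine)nickel(II) trichlorofluorocuprate(II)

The complex cation is given as 2+; its ligand charges sum to 0, so Ni = +2.
A 1:1 salt means the anion carries the equal and opposite charge, 2−.
Anion: ligand charges sum to -4; for the ion to be 2−, Cu = +2.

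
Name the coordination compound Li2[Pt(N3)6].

lithium hexaazidoplatinate(IV)

The 2 lithium counter-ions carry a total charge of +2, so each complex ion is 2−.
Ligand charges: 6×azido (-1 each); total -6. So Pt + (-6) = 2−, giving Pt = +4.
The complex ion is anionic, so platinum takes the -ate form platinate(IV).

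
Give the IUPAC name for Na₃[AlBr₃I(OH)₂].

sodium tribromodihydroxoiodoaluminate(III)

The 3 sodium counter-ions carry a total charge of +3, so each complex ion is 3−.
Ligand charges: 1×iodo (-1 each), 2×hydroxo (-1 each), 3×bromo (-1 each); total -6. So Al + (-6) = 3−, giving Al = +3.
The complex ion is anionic, so aluminium takes the -ate form aluminate(III).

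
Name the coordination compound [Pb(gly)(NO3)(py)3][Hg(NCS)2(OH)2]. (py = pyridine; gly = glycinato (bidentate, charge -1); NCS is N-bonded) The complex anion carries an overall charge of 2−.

The complex anion is given as 2−; its ligand charges sum to -4, so Hg = +2.
A 1:1 salt means the cation carries the equal and opposite charge, 2+.
Cation: ligand charges sum to -2; for the ion to be 2+, Pb = +4.

(glycinato)nitratotris(pyridine)lead(IV) dihydroxodiisothiocyanatomercurate(II)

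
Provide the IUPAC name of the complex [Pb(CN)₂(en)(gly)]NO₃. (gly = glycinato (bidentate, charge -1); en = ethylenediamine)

dicyano(ethylenediamine)(glycinato)lead(IV) nitrate

The 1 nitrate counter-ion carries a total charge of -1, so each complex ion is 1+.
Ligand charges: 1×glycinato (-1 each), 2×cyano (-1 each), 1×ethylenediamine (neutral); total -3. So Pb + (-3) = 1+, giving Pb = +4.
Ligands are named alphabetically: cyano before ethylenediamine before glycinato.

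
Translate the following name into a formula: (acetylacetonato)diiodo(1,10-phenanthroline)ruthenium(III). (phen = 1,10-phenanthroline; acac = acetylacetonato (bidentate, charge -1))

Ligands: 1 1,10-phenanthroline (phen, neutral), 2 iodo (I, -1), 1 acetylacetonato (acac, -1). Ligand charge sum = -3.
With Ru in oxidation state +3, the complex ion is [Ru...].

[Ru(acac)I2(phen)]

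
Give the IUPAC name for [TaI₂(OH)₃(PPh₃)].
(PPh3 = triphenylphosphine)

trihydroxodiiodo(triphenylphosphine)tantalum(V)

There is no counter-ion, so the complex is neutral overall.
Ligand charges: 2×iodo (-1 each), 3×hydroxo (-1 each), 1×triphenylphosphine (neutral); total -5. So Ta + (-5) = 0, giving Ta = +5.
Ligands are named alphabetically: hydroxo before iodo before triphenylphosphine.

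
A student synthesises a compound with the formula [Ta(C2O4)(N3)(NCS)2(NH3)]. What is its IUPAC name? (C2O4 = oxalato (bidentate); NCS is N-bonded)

There is no counter-ion, so the complex is neutral overall.
Ligand charges: 1×azido (-1 each), 1×ammine (neutral), 1×oxalato (-2 each), 2×isothiocyanato (-1 each); total -5. So Ta + (-5) = 0, giving Ta = +5.
Ligands are named alphabetically: ammine before azido before isothiocyanato before oxalato.

ammineazidodiisothiocyanatooxalatotantalum(V)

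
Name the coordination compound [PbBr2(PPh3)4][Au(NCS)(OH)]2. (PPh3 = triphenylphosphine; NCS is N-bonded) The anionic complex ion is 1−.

dibromotetrakis(triphenylphosphine)lead(IV) hydroxoisothiocyanatoaurate(I)

Both ions are complex: the cation is named first with the plain metal name, the anion second with the -ate form; each ion's ligands are alphabetised independently.
The complex anion is given as 1−; its ligand charges sum to -2, so Au = +1.
With 2 anions per cation, the cation must be 2×1 = 2+.
Cation: ligand charges sum to -2; for the ion to be 2+, Pb = +4.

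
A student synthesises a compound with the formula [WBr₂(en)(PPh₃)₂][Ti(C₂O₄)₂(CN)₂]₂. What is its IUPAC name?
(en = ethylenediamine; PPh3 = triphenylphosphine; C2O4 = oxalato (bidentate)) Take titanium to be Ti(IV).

Both ions are complex: the cation is named first with the plain metal name, the anion second with the -ate form; each ion's ligands are alphabetised independently.
Ti is given as +4; the anion's ligand charges sum to -6, so the complex anion is 2−.
With 2 anions per cation, the cation must be 2×2 = 4+.
Cation: ligand charges sum to -2; for the ion to be 4+, W = +6.

dibromo(ethylenediamine)bis(triphenylphosphine)tungsten(VI) dicyanodioxalatotitanate(IV)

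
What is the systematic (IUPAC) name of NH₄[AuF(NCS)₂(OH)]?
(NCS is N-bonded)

ammonium fluorohydroxodiisothiocyanatoaurate(III)

The 1 ammonium counter-ion carries a total charge of +1, so each complex ion is 1−.
Ligand charges: 2×isothiocyanato (-1 each), 1×hydroxo (-1 each), 1×fluoro (-1 each); total -4. So Au + (-4) = 1−, giving Au = +3.
Ligands are named alphabetically: fluoro before hydroxo before isothiocyanato.
The complex ion is anionic, so gold takes the -ate form aurate(III).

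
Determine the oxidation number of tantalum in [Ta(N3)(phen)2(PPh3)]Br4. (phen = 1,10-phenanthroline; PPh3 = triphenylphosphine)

4 bromide outside the brackets (-1 each) → the complex ion is 4+.
Ligand charges: 2×phen neutral; 1×PPh3 neutral; 1×N3 = -1; sum -1.
Ta + (-1) = 4+ ⇒ Ta is +5.

+5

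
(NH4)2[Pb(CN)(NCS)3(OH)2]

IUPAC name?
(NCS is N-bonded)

The 2 ammonium counter-ions carry a total charge of +2, so each complex ion is 2−.
Ligand charges: 2×hydroxo (-1 each), 3×isothiocyanato (-1 each), 1×cyano (-1 each); total -6. So Pb + (-6) = 2−, giving Pb = +4.
The complex ion is anionic, so lead takes the -ate form plumbate(IV).

ammonium cyanodihydroxotriisothiocyanatoplumbate(IV)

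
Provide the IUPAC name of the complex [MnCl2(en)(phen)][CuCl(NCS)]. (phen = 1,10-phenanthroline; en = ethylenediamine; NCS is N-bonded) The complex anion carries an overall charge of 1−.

Both ions are complex: the cation is named first with the plain metal name, the anion second with the -ate form; each ion's ligands are alphabetised independently.
The complex anion is given as 1−; its ligand charges sum to -2, so Cu = +1.
A 1:1 salt means the cation carries the equal and opposite charge, 1+.
Cation: ligand charges sum to -2; for the ion to be 1+, Mn = +3.

dichloro(ethylenediamine)(1,10-phenanthroline)manganese(III) chloroisothiocyanatocuprate(I)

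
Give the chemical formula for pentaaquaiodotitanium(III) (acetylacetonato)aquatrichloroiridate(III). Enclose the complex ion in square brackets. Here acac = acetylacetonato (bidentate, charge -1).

Cation [Ti…]: ligand charges -1, Ti(III) ⇒ ion charge 2+.
Anion [Ir…]: ligand charges -4, Ir(III) ⇒ ion charge 1−.

[Ti(H2O)5I][Ir(acac)Cl3(H2O)]2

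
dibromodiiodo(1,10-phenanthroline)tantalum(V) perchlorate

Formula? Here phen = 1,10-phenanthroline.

Ligands: 2 iodo (I, -1), 1 1,10-phenanthroline (phen, neutral), 2 bromo (Br, -1). Ligand charge sum = -4.
With Ta in oxidation state +5, the complex ion is [Ta...]^1+.
Charge balance with perchlorate (-1) requires 1 complex ion per 1 perchlorate.

[TaBr2I2(phen)]ClO4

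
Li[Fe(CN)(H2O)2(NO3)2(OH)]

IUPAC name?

The 1 lithium counter-ion carries a total charge of +1, so each complex ion is 1−.
Ligand charges: 2×aqua (neutral), 1×hydroxo (-1 each), 2×nitrato (-1 each), 1×cyano (-1 each); total -4. So Fe + (-4) = 1−, giving Fe = +3.
The complex ion is anionic, so iron takes the -ate form ferrate(III).

lithium diaquacyanohydroxodinitratoferrate(III)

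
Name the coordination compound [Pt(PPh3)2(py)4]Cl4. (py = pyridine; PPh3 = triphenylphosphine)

The 4 chloride counter-ions carry a total charge of -4, so each complex ion is 4+.
Ligand charges: 4×pyridine (neutral), 2×triphenylphosphine (neutral); total 0. So Pt + (0) = 4+, giving Pt = +4.
Ligands are named alphabetically: pyridine before triphenylphosphine.

tetrakis(pyridine)bis(triphenylphosphine)platinum(IV) chloride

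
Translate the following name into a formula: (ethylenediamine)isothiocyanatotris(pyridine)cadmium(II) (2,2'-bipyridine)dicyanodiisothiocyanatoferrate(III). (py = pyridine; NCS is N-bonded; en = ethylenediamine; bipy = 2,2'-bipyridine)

Cation [Cd…]: ligand charges -1, Cd(II) ⇒ ion charge 1+.
Anion [Fe…]: ligand charges -4, Fe(III) ⇒ ion charge 1−.
One 1+ cation balances one 1− anion.

[Cd(en)(NCS)(py)3][Fe(bipy)(CN)2(NCS)2]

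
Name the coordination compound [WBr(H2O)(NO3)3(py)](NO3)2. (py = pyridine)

The 2 nitrate counter-ions carry a total charge of -2, so each complex ion is 2+.
Ligand charges: 3×nitrato (-1 each), 1×bromo (-1 each), 1×aqua (neutral), 1×pyridine (neutral); total -4. So W + (-4) = 2+, giving W = +6.
Ligands are named alphabetically: aqua before bromo before nitrato before pyridine.

aquabromotrinitrato(pyridine)tungsten(VI) nitrate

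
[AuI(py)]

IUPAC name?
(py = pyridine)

There is no counter-ion, so the complex is neutral overall.
Ligand charges: 1×iodo (-1 each), 1×pyridine (neutral); total -1. So Au + (-1) = 0, giving Au = +1.
Ligands are named alphabetically: iodo before pyridine.

iodo(pyridine)gold(I)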